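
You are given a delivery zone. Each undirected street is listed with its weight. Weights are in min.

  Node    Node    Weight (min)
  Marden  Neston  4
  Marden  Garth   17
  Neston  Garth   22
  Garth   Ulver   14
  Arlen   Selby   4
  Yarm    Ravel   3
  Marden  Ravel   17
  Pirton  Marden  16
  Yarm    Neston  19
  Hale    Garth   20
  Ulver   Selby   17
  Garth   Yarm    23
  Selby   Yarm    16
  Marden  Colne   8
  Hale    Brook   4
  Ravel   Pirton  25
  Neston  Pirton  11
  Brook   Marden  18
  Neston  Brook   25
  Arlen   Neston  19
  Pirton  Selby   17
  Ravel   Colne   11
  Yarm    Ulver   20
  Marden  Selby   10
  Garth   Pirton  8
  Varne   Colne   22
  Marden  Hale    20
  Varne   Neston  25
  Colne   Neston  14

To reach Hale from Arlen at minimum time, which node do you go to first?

Selby

Compare a few routes:
Arlen - Neston - Marden - Hale: 19+4+20 = 43
Arlen - Selby - Marden - Hale: 4+10+20 = 34
Arlen - Selby - Marden - Brook - Hale: 4+10+18+4 = 36
Cheapest is Arlen - Selby - Marden - Hale at 34 min.
So from Arlen the first move is to Selby.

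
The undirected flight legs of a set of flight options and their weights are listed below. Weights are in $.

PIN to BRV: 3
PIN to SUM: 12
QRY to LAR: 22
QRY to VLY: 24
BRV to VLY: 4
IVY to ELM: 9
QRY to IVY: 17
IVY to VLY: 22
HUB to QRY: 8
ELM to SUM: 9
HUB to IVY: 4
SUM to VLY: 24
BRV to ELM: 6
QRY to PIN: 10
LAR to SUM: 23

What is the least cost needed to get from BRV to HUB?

$19

Shortest distances from BRV:
BRV: 0
PIN: 3  (via BRV)
VLY: 4  (via BRV)
ELM: 6  (via BRV)
QRY: 13  (via PIN)
SUM: 15  (via PIN)
IVY: 15  (via ELM)
HUB: 19  (via IVY)
Shortest route: BRV → ELM → IVY → HUB = $19.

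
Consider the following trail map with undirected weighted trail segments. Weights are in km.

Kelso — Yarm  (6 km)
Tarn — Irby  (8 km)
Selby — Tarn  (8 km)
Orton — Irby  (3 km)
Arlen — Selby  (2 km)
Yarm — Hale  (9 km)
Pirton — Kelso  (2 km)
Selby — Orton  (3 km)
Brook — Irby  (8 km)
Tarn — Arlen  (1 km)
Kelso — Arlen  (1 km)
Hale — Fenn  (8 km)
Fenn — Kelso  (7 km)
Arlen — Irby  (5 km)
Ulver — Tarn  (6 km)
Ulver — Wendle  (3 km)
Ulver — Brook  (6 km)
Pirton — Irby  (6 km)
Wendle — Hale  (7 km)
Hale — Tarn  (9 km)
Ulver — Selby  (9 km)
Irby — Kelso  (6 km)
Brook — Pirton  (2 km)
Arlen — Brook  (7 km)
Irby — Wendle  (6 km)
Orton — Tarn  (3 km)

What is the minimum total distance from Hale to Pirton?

13 km

Running Dijkstra from Hale:
Hale: 0
Wendle: 7  (via Hale)
Fenn: 8  (via Hale)
Tarn: 9  (via Hale)
Yarm: 9  (via Hale)
Ulver: 10  (via Wendle)
Arlen: 10  (via Tarn)
Kelso: 11  (via Arlen)
Selby: 12  (via Arlen)
Orton: 12  (via Tarn)
Pirton: 13  (via Kelso)
Shortest route: Hale → Tarn → Arlen → Kelso → Pirton = 13 km.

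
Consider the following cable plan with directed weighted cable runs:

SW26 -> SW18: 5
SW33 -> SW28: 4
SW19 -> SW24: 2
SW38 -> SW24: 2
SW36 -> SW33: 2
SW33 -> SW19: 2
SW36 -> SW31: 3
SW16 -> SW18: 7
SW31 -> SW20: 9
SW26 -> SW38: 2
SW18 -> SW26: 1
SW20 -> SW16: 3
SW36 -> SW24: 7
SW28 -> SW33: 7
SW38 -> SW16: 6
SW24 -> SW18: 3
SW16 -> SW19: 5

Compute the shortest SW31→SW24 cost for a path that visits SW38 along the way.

Shortest SW31→SW38: SW31–SW20–SW16–SW18–SW26–SW38 = 22
Shortest SW38→SW24: SW38–SW24 = 2
Total via SW38: 22 + 2 = 24.

24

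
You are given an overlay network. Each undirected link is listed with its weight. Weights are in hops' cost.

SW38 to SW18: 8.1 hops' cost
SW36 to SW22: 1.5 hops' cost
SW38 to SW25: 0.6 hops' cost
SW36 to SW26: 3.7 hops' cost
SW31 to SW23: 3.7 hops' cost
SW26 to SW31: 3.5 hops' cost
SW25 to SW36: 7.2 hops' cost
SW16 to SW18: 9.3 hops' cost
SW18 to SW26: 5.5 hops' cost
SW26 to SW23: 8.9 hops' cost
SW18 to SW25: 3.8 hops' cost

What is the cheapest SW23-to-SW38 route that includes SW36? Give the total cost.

18.7 hops' cost

Shortest SW23→SW36: SW23 → SW31 → SW26 → SW36 = 10.9
Best SW36 to SW38: SW36 → SW25 → SW38 costing 7.8
Total via SW36: 10.9 + 7.8 = 18.7 hops' cost.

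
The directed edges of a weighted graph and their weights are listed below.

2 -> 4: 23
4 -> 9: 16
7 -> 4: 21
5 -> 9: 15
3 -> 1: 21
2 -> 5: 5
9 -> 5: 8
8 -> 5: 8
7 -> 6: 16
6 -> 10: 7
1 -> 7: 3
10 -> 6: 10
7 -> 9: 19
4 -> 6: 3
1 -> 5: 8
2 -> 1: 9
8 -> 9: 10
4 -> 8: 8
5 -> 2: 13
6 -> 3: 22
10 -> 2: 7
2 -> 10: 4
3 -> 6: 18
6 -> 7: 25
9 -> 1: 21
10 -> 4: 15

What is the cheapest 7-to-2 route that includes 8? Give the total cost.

Shortest 7→8: 7–4–8 = 29
Shortest 8→2: 8–5–2 = 21
Total via 8: 29 + 21 = 50.

50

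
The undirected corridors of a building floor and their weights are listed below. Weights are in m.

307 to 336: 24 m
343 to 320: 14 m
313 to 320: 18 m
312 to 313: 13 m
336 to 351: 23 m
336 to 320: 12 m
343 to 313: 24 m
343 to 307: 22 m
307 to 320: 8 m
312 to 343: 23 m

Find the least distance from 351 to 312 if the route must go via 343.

72 m

Best 351 to 343: 351 → 336 → 320 → 343 costing 49
Shortest 343→312: 343 → 312 = 23
Total via 343: 49 + 23 = 72 m.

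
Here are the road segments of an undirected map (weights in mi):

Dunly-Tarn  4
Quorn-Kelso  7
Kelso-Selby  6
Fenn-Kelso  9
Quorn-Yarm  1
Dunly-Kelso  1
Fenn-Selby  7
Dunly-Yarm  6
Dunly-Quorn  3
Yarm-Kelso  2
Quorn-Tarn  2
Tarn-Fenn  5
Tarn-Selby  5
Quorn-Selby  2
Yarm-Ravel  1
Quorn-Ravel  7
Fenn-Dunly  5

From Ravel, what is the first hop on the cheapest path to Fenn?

Candidate routes:
Ravel → Yarm → Quorn → Dunly → Fenn: 1+1+3+5 = 10
Ravel → Yarm → Kelso → Dunly → Fenn: 1+2+1+5 = 9
Cheapest is Ravel → Yarm → Kelso → Dunly → Fenn at 9 mi.
So from Ravel the first move is to Yarm.

Yarm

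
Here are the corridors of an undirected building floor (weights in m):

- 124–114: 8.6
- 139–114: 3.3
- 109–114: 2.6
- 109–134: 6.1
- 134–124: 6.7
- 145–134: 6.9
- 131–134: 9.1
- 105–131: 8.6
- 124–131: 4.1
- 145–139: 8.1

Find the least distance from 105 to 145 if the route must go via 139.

32.7 m

Shortest 105→139: 105–131–124–114–139 = 24.6
Shortest 139→145: 139–145 = 8.1
Total via 139: 24.6 + 8.1 = 32.7 m.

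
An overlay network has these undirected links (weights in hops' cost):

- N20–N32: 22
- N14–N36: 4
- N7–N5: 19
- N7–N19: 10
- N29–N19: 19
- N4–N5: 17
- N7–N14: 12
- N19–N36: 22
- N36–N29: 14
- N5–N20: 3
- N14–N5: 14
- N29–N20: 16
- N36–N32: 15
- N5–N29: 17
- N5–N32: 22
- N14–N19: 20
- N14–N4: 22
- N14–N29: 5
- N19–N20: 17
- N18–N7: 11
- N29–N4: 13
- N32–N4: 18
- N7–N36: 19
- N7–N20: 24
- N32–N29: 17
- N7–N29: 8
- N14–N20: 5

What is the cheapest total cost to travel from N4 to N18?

32 hops' cost

Enumerating some paths:
N4–N14–N7–N18: 22+12+11 = 45
N4–N29–N14–N7–N18: 13+5+12+11 = 41
N4–N14–N29–N7–N18: 22+5+8+11 = 46
N4–N29–N7–N18: 13+8+11 = 32
Cheapest is N4–N29–N7–N18 at 32 hops' cost.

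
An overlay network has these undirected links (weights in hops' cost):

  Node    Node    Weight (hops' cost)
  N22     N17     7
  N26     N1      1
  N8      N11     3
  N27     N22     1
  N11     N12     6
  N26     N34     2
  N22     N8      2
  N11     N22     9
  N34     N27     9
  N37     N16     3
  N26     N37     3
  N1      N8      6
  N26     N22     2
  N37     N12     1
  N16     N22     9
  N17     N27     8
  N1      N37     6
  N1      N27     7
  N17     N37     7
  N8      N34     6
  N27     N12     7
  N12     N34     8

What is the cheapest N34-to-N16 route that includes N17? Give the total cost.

Best N34 to N17: N34 → N26 → N22 → N17 costing 11
Best N17 to N16: N17 → N37 → N16 costing 10
Total via N17: 11 + 10 = 21 hops' cost.

21 hops' cost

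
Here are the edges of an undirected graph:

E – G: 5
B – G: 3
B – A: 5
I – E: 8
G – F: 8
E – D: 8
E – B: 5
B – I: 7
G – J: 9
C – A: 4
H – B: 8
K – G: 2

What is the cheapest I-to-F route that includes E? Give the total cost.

21

Best I to E: I → E costing 8
Shortest E→F: E → G → F = 13
Total via E: 8 + 13 = 21.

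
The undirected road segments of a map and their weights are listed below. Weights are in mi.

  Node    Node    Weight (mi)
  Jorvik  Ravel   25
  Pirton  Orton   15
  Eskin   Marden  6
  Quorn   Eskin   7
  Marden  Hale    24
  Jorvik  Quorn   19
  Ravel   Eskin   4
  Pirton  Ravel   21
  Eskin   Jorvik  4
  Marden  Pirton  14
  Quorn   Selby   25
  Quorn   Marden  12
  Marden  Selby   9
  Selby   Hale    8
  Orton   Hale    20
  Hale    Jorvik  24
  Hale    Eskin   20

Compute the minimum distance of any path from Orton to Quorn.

41 mi

Shortest distances from Orton:
Orton: 0
Pirton: 15  (via Orton)
Hale: 20  (via Orton)
Selby: 28  (via Hale)
Marden: 29  (via Pirton)
Eskin: 35  (via Marden)
Ravel: 36  (via Pirton)
Jorvik: 39  (via Eskin)
Quorn: 41  (via Marden)
Shortest route: Orton → Pirton → Marden → Quorn = 41 mi.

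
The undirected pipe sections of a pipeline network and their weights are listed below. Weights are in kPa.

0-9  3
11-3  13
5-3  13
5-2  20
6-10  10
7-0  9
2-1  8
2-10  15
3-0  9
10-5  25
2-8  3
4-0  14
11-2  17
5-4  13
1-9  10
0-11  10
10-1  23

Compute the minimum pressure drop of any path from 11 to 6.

Candidate routes:
11–0–9–1–2–10–6: 10+3+10+8+15+10 = 56
11–2–10–6: 17+15+10 = 42
Cheapest is 11–2–10–6 at 42 kPa.

42 kPa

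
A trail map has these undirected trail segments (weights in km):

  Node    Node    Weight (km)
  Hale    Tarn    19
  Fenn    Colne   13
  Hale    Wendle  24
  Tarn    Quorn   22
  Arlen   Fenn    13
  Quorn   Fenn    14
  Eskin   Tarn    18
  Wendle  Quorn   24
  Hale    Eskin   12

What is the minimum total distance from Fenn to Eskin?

Enumerating some paths:
Fenn–Quorn–Tarn–Hale–Eskin: 14+22+19+12 = 67
Fenn–Quorn–Tarn–Eskin: 14+22+18 = 54
Cheapest is Fenn–Quorn–Tarn–Eskin at 54 km.

54 km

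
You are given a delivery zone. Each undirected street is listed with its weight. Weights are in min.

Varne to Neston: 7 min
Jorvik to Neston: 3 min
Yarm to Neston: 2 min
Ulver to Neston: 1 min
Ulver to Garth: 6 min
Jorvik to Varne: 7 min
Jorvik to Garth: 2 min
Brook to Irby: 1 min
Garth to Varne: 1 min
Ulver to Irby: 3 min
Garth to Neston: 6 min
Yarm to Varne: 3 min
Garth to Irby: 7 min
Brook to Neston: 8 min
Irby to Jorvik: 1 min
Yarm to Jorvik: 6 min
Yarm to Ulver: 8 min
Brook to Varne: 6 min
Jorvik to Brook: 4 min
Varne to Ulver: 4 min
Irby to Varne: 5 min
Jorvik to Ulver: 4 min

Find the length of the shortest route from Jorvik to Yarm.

5 min

Compare a few routes:
Jorvik - Garth - Varne - Yarm: 2+1+3 = 6
Jorvik - Neston - Yarm: 3+2 = 5
The minimum is 5 min via Jorvik - Neston - Yarm.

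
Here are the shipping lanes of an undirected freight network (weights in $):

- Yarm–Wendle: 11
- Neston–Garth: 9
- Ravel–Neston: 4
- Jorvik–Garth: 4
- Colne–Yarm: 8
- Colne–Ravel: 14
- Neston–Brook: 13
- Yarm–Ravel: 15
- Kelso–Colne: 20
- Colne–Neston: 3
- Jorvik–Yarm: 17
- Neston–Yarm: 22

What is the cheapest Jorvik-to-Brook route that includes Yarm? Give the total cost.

$41

Best Jorvik to Yarm: Jorvik–Yarm costing 17
Shortest Yarm→Brook: Yarm–Colne–Neston–Brook = 24
Total via Yarm: 17 + 24 = $41.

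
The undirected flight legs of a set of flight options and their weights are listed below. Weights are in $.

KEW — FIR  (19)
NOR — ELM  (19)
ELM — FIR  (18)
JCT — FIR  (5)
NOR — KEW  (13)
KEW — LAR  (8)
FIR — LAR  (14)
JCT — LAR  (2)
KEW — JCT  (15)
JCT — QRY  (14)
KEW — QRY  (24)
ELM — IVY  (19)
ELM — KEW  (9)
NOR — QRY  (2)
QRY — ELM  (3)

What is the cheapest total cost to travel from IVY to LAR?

$36

Running Dijkstra from IVY:
IVY: 0
ELM: 19  (via IVY)
QRY: 22  (via ELM)
NOR: 24  (via QRY)
KEW: 28  (via ELM)
LAR: 36  (via KEW)
Shortest route: IVY–ELM–KEW–LAR = $36.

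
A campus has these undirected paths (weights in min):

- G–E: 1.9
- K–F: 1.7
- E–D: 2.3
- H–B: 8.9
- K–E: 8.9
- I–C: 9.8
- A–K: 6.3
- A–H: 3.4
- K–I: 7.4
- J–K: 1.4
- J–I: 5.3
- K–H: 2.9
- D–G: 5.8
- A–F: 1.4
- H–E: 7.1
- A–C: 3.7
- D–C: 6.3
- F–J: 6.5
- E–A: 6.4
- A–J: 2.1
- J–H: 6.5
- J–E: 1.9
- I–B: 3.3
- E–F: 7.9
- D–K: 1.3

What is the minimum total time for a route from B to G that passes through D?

15.5 min

Best B to D: B–I–J–K–D costing 11.3
Best D to G: D–E–G costing 4.2
Total via D: 11.3 + 4.2 = 15.5 min.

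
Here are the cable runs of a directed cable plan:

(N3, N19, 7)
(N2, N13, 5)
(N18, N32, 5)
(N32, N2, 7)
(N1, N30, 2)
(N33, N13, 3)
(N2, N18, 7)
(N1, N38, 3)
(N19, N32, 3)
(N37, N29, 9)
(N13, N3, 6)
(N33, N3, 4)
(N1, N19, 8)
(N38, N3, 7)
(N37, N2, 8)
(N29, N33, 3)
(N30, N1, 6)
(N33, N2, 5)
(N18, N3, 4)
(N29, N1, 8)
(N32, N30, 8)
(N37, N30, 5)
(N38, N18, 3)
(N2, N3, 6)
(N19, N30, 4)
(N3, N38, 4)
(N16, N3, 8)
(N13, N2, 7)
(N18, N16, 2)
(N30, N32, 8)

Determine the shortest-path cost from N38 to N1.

Enumerating some paths:
N38 → N18 → N32 → N30 → N1: 3+5+8+6 = 22
N38 → N18 → N3 → N19 → N30 → N1: 3+4+7+4+6 = 24
Cheapest is N38 → N18 → N32 → N30 → N1 at 22.

22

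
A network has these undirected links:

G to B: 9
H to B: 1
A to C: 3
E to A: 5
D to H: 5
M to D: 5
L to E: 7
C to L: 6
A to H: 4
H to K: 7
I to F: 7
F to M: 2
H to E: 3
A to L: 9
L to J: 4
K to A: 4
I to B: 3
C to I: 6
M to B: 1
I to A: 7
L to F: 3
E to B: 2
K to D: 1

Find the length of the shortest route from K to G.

Compare a few routes:
K → A → H → B → G: 4+4+1+9 = 18
K → D → H → B → G: 1+5+1+9 = 16
K → H → B → G: 7+1+9 = 17
Cheapest is K → D → H → B → G at 16.

16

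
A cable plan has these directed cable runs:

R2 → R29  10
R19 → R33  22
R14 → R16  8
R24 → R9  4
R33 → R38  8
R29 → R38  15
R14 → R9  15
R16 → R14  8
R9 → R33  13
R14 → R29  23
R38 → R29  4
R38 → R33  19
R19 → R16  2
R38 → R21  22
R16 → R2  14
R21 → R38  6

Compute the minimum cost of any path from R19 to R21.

Shortest distances from R19:
R19: 0
R16: 2  (via R19)
R14: 10  (via R16)
R2: 16  (via R16)
R33: 22  (via R19)
R9: 25  (via R14)
R29: 26  (via R2)
R38: 30  (via R33)
R21: 52  (via R38)
Shortest route: R19 → R33 → R38 → R21 = 52.

52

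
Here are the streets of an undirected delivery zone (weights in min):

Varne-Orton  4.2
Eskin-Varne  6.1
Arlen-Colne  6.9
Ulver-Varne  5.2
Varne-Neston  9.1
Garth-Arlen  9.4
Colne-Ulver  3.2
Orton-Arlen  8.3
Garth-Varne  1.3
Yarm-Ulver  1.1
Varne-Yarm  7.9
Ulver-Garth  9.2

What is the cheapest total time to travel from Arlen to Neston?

Enumerating some paths:
Arlen → Orton → Varne → Neston: 8.3+4.2+9.1 = 21.6
Arlen → Colne → Ulver → Varne → Neston: 6.9+3.2+5.2+9.1 = 24.4
Arlen → Garth → Varne → Neston: 9.4+1.3+9.1 = 19.8
The minimum is 19.8 min via Arlen → Garth → Varne → Neston.

19.8 min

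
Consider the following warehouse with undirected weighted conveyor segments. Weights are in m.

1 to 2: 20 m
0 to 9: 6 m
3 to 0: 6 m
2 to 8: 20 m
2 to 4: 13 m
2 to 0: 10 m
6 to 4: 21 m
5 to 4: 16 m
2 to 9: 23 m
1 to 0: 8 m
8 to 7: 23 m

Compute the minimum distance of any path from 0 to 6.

Settle nodes by increasing distance from 0:
0: 0
3: 6  (via 0)
9: 6  (via 0)
1: 8  (via 0)
2: 10  (via 0)
4: 23  (via 2)
8: 30  (via 2)
5: 39  (via 4)
6: 44  (via 4)
Shortest route: 0 → 2 → 4 → 6 = 44 m.

44 m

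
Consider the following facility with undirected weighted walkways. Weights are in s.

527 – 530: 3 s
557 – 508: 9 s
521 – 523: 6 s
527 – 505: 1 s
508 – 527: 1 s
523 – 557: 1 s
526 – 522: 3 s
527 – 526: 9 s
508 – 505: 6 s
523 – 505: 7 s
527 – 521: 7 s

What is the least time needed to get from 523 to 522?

Candidate routes:
523–521–527–526–522: 6+7+9+3 = 25
523–505–527–526–522: 7+1+9+3 = 20
523–557–508–527–526–522: 1+9+1+9+3 = 23
The minimum is 20 s via 523–505–527–526–522.

20 s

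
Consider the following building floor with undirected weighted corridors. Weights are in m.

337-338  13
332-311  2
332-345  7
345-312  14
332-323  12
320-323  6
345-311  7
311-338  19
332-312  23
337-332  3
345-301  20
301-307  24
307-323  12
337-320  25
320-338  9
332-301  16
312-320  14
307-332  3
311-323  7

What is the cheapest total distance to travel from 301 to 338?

Running Dijkstra from 301:
301: 0
332: 16  (via 301)
311: 18  (via 332)
307: 19  (via 332)
337: 19  (via 332)
345: 20  (via 301)
323: 25  (via 311)
320: 31  (via 323)
338: 32  (via 337)
Shortest route: 301–332–337–338 = 32 m.

32 m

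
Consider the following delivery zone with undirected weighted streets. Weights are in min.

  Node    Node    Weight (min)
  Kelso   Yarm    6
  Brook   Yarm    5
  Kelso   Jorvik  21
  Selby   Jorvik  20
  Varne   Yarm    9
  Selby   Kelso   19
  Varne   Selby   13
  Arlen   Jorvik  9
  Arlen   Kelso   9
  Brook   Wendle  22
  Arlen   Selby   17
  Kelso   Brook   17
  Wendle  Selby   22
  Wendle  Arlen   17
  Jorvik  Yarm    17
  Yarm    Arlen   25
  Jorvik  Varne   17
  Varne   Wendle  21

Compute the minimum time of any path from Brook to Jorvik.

22 min

Settle nodes by increasing distance from Brook:
Brook: 0
Yarm: 5  (via Brook)
Kelso: 11  (via Yarm)
Varne: 14  (via Yarm)
Arlen: 20  (via Kelso)
Wendle: 22  (via Brook)
Jorvik: 22  (via Yarm)
Shortest route: Brook–Yarm–Jorvik = 22 min.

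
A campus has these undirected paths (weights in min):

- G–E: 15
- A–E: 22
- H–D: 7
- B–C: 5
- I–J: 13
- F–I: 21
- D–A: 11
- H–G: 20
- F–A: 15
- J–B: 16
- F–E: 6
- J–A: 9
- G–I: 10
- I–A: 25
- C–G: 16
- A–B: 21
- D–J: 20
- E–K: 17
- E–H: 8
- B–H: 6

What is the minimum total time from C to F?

Candidate routes:
C - B - A - F: 5+21+15 = 41
C - B - H - E - F: 5+6+8+6 = 25
C - G - E - F: 16+15+6 = 37
The minimum is 25 min via C - B - H - E - F.

25 min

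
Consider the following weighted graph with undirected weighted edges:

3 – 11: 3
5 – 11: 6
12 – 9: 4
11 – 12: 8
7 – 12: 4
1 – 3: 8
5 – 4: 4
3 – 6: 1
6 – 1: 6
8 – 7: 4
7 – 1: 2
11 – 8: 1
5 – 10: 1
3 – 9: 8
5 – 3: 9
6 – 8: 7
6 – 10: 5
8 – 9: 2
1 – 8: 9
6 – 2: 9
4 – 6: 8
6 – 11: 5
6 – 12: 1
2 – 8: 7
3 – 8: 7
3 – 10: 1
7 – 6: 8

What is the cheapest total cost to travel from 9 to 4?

Enumerating some paths:
9 → 8 → 11 → 3 → 10 → 5 → 4: 2+1+3+1+1+4 = 12
9 → 8 → 11 → 5 → 4: 2+1+6+4 = 13
9 → 3 → 10 → 5 → 4: 8+1+1+4 = 14
9 → 12 → 6 → 4: 4+1+8 = 13
The minimum is 12 via 9 → 8 → 11 → 3 → 10 → 5 → 4.

12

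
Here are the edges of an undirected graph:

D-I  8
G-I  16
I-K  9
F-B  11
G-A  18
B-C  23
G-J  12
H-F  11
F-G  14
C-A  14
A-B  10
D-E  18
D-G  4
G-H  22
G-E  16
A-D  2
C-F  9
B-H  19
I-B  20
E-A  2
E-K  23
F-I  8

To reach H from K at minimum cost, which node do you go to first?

I

Candidate routes:
K → I → F → H: 9+8+11 = 28
K → I → D → G → H: 9+8+4+22 = 43
The minimum is 28 via K → I → F → H.
So from K the first move is to I.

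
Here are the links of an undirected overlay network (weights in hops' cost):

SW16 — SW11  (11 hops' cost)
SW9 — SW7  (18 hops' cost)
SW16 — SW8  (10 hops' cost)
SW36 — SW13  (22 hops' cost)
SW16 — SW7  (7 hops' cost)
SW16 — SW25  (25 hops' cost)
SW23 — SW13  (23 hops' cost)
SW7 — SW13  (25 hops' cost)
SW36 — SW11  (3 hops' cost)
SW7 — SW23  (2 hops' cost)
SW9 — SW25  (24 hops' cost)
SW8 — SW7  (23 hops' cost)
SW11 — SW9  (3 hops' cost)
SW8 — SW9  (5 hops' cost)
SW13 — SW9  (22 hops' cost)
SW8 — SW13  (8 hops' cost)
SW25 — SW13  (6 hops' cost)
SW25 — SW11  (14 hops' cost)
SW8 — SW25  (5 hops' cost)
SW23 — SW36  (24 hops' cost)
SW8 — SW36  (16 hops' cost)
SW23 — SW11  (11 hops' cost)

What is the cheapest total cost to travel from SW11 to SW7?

13 hops' cost

Enumerating some paths:
SW11 → SW16 → SW7: 11+7 = 18
SW11 → SW9 → SW8 → SW16 → SW7: 3+5+10+7 = 25
SW11 → SW23 → SW7: 11+2 = 13
SW11 → SW9 → SW7: 3+18 = 21
Cheapest is SW11 → SW23 → SW7 at 13 hops' cost.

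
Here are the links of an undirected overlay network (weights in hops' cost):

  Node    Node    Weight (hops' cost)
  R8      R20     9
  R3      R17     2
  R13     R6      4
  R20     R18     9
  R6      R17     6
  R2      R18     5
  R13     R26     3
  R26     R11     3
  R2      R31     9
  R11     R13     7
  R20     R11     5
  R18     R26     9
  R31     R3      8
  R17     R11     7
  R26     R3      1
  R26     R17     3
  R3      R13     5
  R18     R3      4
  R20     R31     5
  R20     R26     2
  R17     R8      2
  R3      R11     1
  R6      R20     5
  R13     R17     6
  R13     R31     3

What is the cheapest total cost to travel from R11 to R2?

10 hops' cost

Shortest distances from R11:
R11: 0
R3: 1  (via R11)
R26: 2  (via R3)
R17: 3  (via R3)
R20: 4  (via R26)
R13: 5  (via R26)
R8: 5  (via R17)
R18: 5  (via R3)
R31: 8  (via R13)
R6: 9  (via R17)
R2: 10  (via R18)
Shortest route: R11–R3–R18–R2 = 10 hops' cost.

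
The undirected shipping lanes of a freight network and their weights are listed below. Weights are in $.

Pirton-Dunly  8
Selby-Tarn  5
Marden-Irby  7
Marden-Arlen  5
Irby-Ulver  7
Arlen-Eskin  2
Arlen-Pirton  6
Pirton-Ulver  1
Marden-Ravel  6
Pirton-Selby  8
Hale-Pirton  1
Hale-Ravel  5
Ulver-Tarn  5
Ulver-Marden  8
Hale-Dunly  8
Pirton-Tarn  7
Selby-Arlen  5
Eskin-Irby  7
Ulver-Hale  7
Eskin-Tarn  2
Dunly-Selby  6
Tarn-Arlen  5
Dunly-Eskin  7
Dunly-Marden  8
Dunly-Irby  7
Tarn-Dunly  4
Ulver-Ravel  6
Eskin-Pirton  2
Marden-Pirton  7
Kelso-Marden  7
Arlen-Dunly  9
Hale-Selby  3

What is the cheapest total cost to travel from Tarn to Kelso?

Candidate routes:
Tarn - Arlen - Marden - Kelso: 5+5+7 = 17
Tarn - Eskin - Arlen - Marden - Kelso: 2+2+5+7 = 16
Cheapest is Tarn - Eskin - Arlen - Marden - Kelso at $16.

$16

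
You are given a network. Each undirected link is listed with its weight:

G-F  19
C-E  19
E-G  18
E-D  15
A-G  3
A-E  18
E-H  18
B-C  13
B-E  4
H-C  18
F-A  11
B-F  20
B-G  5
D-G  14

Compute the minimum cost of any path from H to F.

41

Settle nodes by increasing distance from H:
H: 0
C: 18  (via H)
E: 18  (via H)
B: 22  (via E)
G: 27  (via B)
A: 30  (via G)
D: 33  (via E)
F: 41  (via A)
Shortest route: H–E–B–G–A–F = 41.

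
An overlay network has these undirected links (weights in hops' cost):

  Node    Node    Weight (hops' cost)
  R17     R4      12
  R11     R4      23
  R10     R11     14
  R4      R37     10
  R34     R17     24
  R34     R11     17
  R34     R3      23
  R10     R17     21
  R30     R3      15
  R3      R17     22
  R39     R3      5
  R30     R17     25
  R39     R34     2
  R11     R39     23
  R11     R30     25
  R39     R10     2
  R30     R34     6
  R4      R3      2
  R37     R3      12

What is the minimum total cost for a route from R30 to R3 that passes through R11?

44 hops' cost

Best R30 to R11: R30–R34–R11 costing 23
Shortest R11→R3: R11–R10–R39–R3 = 21
Total via R11: 23 + 21 = 44 hops' cost.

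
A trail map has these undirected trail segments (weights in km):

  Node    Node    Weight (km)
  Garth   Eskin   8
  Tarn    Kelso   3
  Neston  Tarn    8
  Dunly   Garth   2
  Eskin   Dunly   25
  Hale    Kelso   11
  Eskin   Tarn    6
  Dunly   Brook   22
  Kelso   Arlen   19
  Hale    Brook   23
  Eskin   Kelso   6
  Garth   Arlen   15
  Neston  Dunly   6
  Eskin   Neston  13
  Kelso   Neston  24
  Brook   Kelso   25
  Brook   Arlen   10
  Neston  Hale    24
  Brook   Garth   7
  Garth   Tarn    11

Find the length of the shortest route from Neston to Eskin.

Shortest distances from Neston:
Neston: 0
Dunly: 6  (via Neston)
Tarn: 8  (via Neston)
Garth: 8  (via Dunly)
Kelso: 11  (via Tarn)
Eskin: 13  (via Neston)
Shortest route: Neston → Eskin = 13 km.

13 km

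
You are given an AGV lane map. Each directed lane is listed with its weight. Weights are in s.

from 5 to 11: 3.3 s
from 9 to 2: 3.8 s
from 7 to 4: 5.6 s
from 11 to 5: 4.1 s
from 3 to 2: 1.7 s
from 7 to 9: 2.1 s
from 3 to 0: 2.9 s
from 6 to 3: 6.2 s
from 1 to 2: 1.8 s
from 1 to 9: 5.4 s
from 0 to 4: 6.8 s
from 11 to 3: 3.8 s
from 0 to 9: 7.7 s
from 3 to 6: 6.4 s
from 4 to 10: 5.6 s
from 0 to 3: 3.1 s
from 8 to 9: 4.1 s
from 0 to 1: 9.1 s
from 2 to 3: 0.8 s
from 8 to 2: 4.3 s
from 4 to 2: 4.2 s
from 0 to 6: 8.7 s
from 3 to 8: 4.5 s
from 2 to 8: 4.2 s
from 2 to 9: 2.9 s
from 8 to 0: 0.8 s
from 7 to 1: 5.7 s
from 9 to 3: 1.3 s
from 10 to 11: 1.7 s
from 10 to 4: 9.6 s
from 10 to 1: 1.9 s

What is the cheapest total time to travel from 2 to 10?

16.1 s

Enumerating some paths:
2 - 8 - 0 - 4 - 10: 4.2+0.8+6.8+5.6 = 17.4
2 - 3 - 8 - 0 - 4 - 10: 0.8+4.5+0.8+6.8+5.6 = 18.5
2 - 3 - 0 - 4 - 10: 0.8+2.9+6.8+5.6 = 16.1
Cheapest is 2 - 3 - 0 - 4 - 10 at 16.1 s.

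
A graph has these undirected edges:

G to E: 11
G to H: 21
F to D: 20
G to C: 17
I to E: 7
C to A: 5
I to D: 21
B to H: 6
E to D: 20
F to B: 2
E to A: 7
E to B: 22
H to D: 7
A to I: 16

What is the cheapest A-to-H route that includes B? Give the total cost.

35

Shortest A→B: A–E–B = 29
Shortest B→H: B–H = 6
Total via B: 29 + 6 = 35.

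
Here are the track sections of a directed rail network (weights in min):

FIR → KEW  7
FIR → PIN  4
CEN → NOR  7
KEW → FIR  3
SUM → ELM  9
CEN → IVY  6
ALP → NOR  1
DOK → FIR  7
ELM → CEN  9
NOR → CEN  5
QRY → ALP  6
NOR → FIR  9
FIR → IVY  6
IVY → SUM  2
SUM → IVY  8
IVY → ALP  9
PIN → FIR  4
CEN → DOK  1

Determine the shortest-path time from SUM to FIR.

26 min

Running Dijkstra from SUM:
SUM: 0
IVY: 8  (via SUM)
ELM: 9  (via SUM)
ALP: 17  (via IVY)
CEN: 18  (via ELM)
NOR: 18  (via ALP)
DOK: 19  (via CEN)
FIR: 26  (via DOK)
Shortest route: SUM–ELM–CEN–DOK–FIR = 26 min.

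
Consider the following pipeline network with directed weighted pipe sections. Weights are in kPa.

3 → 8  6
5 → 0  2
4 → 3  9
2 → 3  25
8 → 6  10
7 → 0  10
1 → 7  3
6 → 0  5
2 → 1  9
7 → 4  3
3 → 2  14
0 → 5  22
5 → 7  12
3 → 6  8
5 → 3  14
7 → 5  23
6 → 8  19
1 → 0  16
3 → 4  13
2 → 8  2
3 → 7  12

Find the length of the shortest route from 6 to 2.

55 kPa

Compare a few routes:
6 - 0 - 5 - 7 - 4 - 3 - 2: 5+22+12+3+9+14 = 65
6 - 0 - 5 - 3 - 2: 5+22+14+14 = 55
Cheapest is 6 - 0 - 5 - 3 - 2 at 55 kPa.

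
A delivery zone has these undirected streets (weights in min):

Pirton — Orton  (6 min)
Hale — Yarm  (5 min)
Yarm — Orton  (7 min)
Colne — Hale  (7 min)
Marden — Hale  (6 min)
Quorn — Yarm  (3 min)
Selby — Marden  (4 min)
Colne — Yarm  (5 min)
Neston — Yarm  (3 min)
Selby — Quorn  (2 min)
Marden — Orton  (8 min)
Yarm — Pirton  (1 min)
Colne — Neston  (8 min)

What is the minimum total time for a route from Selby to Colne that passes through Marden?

Best Selby to Marden: Selby–Marden costing 4
Shortest Marden→Colne: Marden–Hale–Colne = 13
Total via Marden: 4 + 13 = 17 min.

17 min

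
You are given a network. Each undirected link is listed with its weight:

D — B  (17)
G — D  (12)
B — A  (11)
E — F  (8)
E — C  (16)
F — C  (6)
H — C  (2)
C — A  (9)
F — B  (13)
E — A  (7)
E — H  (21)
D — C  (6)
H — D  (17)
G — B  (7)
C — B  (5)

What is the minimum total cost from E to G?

Compare a few routes:
E - F - C - B - G: 8+6+5+7 = 26
E - C - B - G: 16+5+7 = 28
E - A - B - G: 7+11+7 = 25
The minimum is 25 via E - A - B - G.

25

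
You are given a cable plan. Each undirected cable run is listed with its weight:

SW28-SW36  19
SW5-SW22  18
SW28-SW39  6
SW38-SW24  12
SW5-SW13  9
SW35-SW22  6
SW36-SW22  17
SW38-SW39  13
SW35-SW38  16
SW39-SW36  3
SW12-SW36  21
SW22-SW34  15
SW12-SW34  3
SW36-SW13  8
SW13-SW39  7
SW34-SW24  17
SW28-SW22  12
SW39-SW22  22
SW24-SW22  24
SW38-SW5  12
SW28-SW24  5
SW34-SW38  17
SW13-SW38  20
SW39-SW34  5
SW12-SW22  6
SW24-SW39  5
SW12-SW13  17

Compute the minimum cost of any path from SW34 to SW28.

Shortest distances from SW34:
SW34: 0
SW12: 3  (via SW34)
SW39: 5  (via SW34)
SW36: 8  (via SW39)
SW22: 9  (via SW12)
SW24: 10  (via SW39)
SW28: 11  (via SW39)
Shortest route: SW34–SW39–SW28 = 11.

11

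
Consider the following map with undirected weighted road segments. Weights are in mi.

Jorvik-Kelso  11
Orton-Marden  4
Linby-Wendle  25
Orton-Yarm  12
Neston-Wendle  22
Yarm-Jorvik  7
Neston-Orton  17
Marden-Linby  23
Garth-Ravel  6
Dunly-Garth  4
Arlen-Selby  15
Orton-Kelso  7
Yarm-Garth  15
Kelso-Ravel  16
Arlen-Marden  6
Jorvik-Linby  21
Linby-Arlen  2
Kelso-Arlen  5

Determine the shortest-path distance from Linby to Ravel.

23 mi

Candidate routes:
Linby–Arlen–Marden–Orton–Kelso–Ravel: 2+6+4+7+16 = 35
Linby–Arlen–Kelso–Ravel: 2+5+16 = 23
Cheapest is Linby–Arlen–Kelso–Ravel at 23 mi.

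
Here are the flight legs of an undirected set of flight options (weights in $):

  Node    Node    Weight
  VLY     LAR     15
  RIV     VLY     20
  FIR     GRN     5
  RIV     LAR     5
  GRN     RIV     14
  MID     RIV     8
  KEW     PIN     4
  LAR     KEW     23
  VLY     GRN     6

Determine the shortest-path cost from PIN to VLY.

Shortest distances from PIN:
PIN: 0
KEW: 4  (via PIN)
LAR: 27  (via KEW)
RIV: 32  (via LAR)
MID: 40  (via RIV)
VLY: 42  (via LAR)
Shortest route: PIN → KEW → LAR → VLY = $42.

$42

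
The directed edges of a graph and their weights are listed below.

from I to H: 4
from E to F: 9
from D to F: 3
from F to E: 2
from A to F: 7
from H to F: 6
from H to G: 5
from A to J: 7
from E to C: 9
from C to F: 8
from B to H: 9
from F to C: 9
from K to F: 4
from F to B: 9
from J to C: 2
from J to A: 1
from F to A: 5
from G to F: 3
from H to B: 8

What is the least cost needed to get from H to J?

Running Dijkstra from H:
H: 0
G: 5  (via H)
F: 6  (via H)
B: 8  (via H)
E: 8  (via F)
A: 11  (via F)
C: 15  (via F)
J: 18  (via A)
Shortest route: H–F–A–J = 18.

18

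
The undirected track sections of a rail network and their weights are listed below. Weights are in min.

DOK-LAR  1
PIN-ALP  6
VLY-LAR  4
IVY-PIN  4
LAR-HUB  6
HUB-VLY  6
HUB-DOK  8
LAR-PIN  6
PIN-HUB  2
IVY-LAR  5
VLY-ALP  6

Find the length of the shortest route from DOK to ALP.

11 min

Settle nodes by increasing distance from DOK:
DOK: 0
LAR: 1  (via DOK)
VLY: 5  (via LAR)
IVY: 6  (via LAR)
HUB: 7  (via LAR)
PIN: 7  (via LAR)
ALP: 11  (via VLY)
Shortest route: DOK–LAR–VLY–ALP = 11 min.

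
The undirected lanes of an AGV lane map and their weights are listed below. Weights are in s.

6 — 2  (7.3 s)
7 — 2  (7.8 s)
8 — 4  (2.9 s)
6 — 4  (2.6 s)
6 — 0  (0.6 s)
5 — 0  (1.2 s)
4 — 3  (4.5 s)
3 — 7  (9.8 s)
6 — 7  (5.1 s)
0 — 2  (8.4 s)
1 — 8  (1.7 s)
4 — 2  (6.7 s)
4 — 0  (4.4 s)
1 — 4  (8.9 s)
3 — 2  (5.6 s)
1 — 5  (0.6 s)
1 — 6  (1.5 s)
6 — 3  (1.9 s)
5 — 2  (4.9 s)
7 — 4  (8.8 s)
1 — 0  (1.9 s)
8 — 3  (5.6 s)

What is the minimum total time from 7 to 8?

Shortest distances from 7:
7: 0
6: 5.1  (via 7)
0: 5.7  (via 6)
1: 6.6  (via 6)
5: 6.9  (via 0)
3: 7  (via 6)
4: 7.7  (via 6)
2: 7.8  (via 7)
8: 8.3  (via 1)
Shortest route: 7 → 6 → 1 → 8 = 8.3 s.

8.3 s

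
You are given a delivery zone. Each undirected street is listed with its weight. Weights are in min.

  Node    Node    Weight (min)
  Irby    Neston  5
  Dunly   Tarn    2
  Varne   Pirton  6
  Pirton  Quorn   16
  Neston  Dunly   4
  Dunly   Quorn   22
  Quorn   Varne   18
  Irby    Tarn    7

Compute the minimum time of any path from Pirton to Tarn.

Candidate routes:
Pirton - Varne - Quorn - Dunly - Tarn: 6+18+22+2 = 48
Pirton - Quorn - Dunly - Neston - Irby - Tarn: 16+22+4+5+7 = 54
Pirton - Quorn - Dunly - Tarn: 16+22+2 = 40
Cheapest is Pirton - Quorn - Dunly - Tarn at 40 min.

40 min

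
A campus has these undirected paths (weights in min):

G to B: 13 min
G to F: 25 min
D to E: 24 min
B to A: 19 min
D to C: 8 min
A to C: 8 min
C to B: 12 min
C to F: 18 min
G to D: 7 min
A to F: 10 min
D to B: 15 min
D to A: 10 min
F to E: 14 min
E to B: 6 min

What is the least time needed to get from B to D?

Candidate routes:
B → C → D: 12+8 = 20
B → G → D: 13+7 = 20
B → D: 15 = 15
B → A → D: 19+10 = 29
The minimum is 15 min via B → D.

15 min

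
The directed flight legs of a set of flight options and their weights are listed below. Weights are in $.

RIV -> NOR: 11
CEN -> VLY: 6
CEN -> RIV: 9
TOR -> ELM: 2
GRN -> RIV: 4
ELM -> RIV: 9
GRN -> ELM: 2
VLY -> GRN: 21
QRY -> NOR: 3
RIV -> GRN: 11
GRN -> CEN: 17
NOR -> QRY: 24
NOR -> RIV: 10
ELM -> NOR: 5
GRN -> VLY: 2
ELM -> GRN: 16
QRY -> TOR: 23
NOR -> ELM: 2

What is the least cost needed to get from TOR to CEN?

$35

Shortest distances from TOR:
TOR: 0
ELM: 2  (via TOR)
NOR: 7  (via ELM)
RIV: 11  (via ELM)
GRN: 18  (via ELM)
VLY: 20  (via GRN)
QRY: 31  (via NOR)
CEN: 35  (via GRN)
Shortest route: TOR–ELM–GRN–CEN = $35.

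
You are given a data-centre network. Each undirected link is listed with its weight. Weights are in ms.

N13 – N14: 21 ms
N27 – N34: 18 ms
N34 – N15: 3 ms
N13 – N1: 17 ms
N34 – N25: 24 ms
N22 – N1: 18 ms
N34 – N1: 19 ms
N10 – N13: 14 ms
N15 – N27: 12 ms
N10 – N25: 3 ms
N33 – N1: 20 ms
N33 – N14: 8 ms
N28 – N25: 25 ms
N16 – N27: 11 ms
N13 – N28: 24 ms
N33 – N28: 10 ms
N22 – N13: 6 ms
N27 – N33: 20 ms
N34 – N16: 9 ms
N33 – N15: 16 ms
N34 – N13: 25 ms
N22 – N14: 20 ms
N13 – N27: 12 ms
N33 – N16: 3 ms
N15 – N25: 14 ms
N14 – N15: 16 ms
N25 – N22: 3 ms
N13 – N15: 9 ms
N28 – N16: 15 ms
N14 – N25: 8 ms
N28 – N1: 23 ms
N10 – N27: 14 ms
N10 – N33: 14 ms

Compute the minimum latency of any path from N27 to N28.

Candidate routes:
N27 - N16 - N28: 11+15 = 26
N27 - N16 - N33 - N28: 11+3+10 = 24
Cheapest is N27 - N16 - N33 - N28 at 24 ms.

24 ms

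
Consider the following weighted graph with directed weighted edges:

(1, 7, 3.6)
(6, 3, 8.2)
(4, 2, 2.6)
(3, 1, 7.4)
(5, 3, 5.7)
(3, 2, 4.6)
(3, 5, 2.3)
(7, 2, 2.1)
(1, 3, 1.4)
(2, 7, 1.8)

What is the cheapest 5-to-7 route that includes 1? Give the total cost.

16.7

Best 5 to 1: 5 → 3 → 1 costing 13.1
Best 1 to 7: 1 → 7 costing 3.6
Total via 1: 13.1 + 3.6 = 16.7.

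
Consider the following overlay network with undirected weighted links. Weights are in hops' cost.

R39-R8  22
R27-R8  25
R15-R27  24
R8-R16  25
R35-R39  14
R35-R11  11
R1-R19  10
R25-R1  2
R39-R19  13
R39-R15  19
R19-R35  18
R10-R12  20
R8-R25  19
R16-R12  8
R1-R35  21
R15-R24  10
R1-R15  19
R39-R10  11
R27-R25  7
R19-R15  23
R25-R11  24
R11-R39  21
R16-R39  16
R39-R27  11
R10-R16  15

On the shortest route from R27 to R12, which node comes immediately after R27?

Compare a few routes:
R27 → R39 → R10 → R12: 11+11+20 = 42
R27 → R39 → R10 → R16 → R12: 11+11+15+8 = 45
R27 → R39 → R16 → R12: 11+16+8 = 35
Cheapest is R27 → R39 → R16 → R12 at 35 hops' cost.
So from R27 the first move is to R39.

R39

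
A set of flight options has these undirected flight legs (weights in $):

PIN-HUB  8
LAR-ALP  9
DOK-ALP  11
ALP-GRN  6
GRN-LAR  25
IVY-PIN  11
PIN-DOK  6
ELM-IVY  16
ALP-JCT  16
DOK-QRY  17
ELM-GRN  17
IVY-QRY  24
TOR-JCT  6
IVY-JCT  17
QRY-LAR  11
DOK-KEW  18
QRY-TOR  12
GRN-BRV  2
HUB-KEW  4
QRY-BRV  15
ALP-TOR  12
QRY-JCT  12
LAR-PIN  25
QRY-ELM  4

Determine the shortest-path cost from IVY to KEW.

$23

Settle nodes by increasing distance from IVY:
IVY: 0
PIN: 11  (via IVY)
ELM: 16  (via IVY)
JCT: 17  (via IVY)
DOK: 17  (via PIN)
HUB: 19  (via PIN)
QRY: 20  (via ELM)
TOR: 23  (via JCT)
KEW: 23  (via HUB)
Shortest route: IVY–PIN–HUB–KEW = $23.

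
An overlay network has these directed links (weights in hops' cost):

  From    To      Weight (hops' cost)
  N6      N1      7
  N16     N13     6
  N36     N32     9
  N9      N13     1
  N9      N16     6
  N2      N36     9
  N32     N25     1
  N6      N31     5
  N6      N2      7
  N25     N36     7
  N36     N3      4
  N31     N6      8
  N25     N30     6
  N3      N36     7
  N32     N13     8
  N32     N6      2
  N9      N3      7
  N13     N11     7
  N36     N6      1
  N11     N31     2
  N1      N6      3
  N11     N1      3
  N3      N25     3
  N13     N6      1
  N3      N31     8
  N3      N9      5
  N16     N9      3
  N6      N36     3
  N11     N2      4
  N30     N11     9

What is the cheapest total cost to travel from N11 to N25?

16 hops' cost

Settle nodes by increasing distance from N11:
N11: 0
N31: 2  (via N11)
N1: 3  (via N11)
N2: 4  (via N11)
N6: 6  (via N1)
N36: 9  (via N6)
N3: 13  (via N36)
N25: 16  (via N3)
Shortest route: N11–N1–N6–N36–N3–N25 = 16 hops' cost.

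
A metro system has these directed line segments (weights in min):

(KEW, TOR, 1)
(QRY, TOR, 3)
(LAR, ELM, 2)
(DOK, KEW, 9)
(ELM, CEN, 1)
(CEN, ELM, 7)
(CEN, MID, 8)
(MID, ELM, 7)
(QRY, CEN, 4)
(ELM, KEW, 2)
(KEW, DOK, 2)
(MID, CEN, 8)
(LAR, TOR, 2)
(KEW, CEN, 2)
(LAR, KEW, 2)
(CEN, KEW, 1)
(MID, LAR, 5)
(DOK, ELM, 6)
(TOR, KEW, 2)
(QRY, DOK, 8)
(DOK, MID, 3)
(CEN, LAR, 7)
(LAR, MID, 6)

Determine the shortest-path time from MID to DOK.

9 min

Running Dijkstra from MID:
MID: 0
LAR: 5  (via MID)
ELM: 7  (via MID)
TOR: 7  (via LAR)
KEW: 7  (via LAR)
CEN: 8  (via MID)
DOK: 9  (via KEW)
Shortest route: MID → LAR → KEW → DOK = 9 min.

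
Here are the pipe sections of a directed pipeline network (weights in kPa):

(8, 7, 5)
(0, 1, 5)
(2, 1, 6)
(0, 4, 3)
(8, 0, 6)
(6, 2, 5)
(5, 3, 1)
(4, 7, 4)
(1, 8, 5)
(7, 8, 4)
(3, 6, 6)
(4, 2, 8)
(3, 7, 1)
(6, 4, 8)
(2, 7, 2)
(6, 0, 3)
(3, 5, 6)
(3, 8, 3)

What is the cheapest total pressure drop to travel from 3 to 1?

14 kPa

Compare a few routes:
3 → 8 → 0 → 1: 3+6+5 = 14
3 → 6 → 2 → 1: 6+5+6 = 17
3 → 7 → 8 → 0 → 1: 1+4+6+5 = 16
Cheapest is 3 → 8 → 0 → 1 at 14 kPa.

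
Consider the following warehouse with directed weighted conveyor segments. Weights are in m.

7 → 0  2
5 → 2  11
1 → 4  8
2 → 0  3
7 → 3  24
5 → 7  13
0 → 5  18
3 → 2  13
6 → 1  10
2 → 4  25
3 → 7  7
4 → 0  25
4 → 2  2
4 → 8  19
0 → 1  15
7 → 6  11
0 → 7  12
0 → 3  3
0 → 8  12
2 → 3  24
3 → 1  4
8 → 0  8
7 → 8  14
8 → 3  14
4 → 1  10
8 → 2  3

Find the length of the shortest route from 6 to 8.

Shortest distances from 6:
6: 0
1: 10  (via 6)
4: 18  (via 1)
2: 20  (via 4)
0: 23  (via 2)
3: 26  (via 0)
7: 33  (via 3)
8: 35  (via 0)
Shortest route: 6 → 1 → 4 → 2 → 0 → 8 = 35 m.

35 m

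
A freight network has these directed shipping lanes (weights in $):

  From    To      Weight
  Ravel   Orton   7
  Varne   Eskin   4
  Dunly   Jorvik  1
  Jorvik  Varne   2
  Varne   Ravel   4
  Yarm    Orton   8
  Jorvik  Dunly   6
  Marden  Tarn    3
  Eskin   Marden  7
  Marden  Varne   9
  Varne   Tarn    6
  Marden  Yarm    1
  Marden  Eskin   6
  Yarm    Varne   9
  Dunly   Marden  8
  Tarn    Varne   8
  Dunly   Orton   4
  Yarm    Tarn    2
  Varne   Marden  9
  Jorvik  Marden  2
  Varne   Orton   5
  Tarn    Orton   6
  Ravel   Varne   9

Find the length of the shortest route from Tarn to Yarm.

Enumerating some paths:
Tarn → Varne → Marden → Yarm: 8+9+1 = 18
Tarn → Varne → Eskin → Marden → Yarm: 8+4+7+1 = 20
The minimum is $18 via Tarn → Varne → Marden → Yarm.

$18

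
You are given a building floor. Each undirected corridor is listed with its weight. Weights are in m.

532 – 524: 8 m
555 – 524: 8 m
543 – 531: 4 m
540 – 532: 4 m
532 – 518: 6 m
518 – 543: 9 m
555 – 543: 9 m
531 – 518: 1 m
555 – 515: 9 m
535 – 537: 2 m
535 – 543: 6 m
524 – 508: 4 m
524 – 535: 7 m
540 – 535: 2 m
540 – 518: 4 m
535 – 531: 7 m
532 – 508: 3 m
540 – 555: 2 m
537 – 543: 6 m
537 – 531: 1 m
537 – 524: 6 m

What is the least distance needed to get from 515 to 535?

13 m

Shortest distances from 515:
515: 0
555: 9  (via 515)
540: 11  (via 555)
535: 13  (via 540)
Shortest route: 515 → 555 → 540 → 535 = 13 m.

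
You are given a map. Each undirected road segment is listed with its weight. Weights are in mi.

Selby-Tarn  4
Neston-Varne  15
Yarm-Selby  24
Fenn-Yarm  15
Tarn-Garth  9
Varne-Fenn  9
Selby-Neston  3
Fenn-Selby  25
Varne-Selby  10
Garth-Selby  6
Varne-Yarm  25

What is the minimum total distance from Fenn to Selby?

Running Dijkstra from Fenn:
Fenn: 0
Varne: 9  (via Fenn)
Yarm: 15  (via Fenn)
Selby: 19  (via Varne)
Shortest route: Fenn–Varne–Selby = 19 mi.

19 mi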